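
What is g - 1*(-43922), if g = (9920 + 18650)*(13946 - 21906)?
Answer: -227373278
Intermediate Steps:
g = -227417200 (g = 28570*(-7960) = -227417200)
g - 1*(-43922) = -227417200 - 1*(-43922) = -227417200 + 43922 = -227373278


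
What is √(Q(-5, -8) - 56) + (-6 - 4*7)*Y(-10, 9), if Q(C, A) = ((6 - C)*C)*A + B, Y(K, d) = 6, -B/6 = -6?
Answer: -204 + 2*√105 ≈ -183.51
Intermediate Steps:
B = 36 (B = -6*(-6) = 36)
Q(C, A) = 36 + A*C*(6 - C) (Q(C, A) = ((6 - C)*C)*A + 36 = (C*(6 - C))*A + 36 = A*C*(6 - C) + 36 = 36 + A*C*(6 - C))
√(Q(-5, -8) - 56) + (-6 - 4*7)*Y(-10, 9) = √((36 - 1*(-8)*(-5)² + 6*(-8)*(-5)) - 56) + (-6 - 4*7)*6 = √((36 - 1*(-8)*25 + 240) - 56) + (-6 - 28)*6 = √((36 + 200 + 240) - 56) - 34*6 = √(476 - 56) - 204 = √420 - 204 = 2*√105 - 204 = -204 + 2*√105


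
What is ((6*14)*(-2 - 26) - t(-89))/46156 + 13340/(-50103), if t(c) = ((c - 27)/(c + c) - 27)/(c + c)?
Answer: -11621227226767/36635481545256 ≈ -0.31721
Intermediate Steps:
t(c) = (-27 + (-27 + c)/(2*c))/(2*c) (t(c) = ((-27 + c)/((2*c)) - 27)/((2*c)) = ((-27 + c)*(1/(2*c)) - 27)*(1/(2*c)) = ((-27 + c)/(2*c) - 27)*(1/(2*c)) = (-27 + (-27 + c)/(2*c))*(1/(2*c)) = (-27 + (-27 + c)/(2*c))/(2*c))
((6*14)*(-2 - 26) - t(-89))/46156 + 13340/(-50103) = ((6*14)*(-2 - 26) - (-27 - 53*(-89))/(4*(-89)²))/46156 + 13340/(-50103) = (84*(-28) - (-27 + 4717)/(4*7921))*(1/46156) + 13340*(-1/50103) = (-2352 - 4690/(4*7921))*(1/46156) - 13340/50103 = (-2352 - 1*2345/15842)*(1/46156) - 13340/50103 = (-2352 - 2345/15842)*(1/46156) - 13340/50103 = -37262729/15842*1/46156 - 13340/50103 = -37262729/731203352 - 13340/50103 = -11621227226767/36635481545256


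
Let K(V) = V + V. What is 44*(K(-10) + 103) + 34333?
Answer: 37985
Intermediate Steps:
K(V) = 2*V
44*(K(-10) + 103) + 34333 = 44*(2*(-10) + 103) + 34333 = 44*(-20 + 103) + 34333 = 44*83 + 34333 = 3652 + 34333 = 37985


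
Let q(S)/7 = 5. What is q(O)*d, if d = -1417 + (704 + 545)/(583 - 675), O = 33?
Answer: -4606455/92 ≈ -50070.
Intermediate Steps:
q(S) = 35 (q(S) = 7*5 = 35)
d = -131613/92 (d = -1417 + 1249/(-92) = -1417 + 1249*(-1/92) = -1417 - 1249/92 = -131613/92 ≈ -1430.6)
q(O)*d = 35*(-131613/92) = -4606455/92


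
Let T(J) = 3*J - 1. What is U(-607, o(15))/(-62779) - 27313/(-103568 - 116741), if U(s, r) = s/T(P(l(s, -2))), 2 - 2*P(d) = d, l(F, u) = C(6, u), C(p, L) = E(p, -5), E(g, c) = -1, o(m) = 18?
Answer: 12270234915/96815450977 ≈ 0.12674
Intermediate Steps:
C(p, L) = -1
l(F, u) = -1
P(d) = 1 - d/2
T(J) = -1 + 3*J
U(s, r) = 2*s/7 (U(s, r) = s/(-1 + 3*(1 - ½*(-1))) = s/(-1 + 3*(1 + ½)) = s/(-1 + 3*(3/2)) = s/(-1 + 9/2) = s/(7/2) = s*(2/7) = 2*s/7)
U(-607, o(15))/(-62779) - 27313/(-103568 - 116741) = ((2/7)*(-607))/(-62779) - 27313/(-103568 - 116741) = -1214/7*(-1/62779) - 27313/(-220309) = 1214/439453 - 27313*(-1/220309) = 1214/439453 + 27313/220309 = 12270234915/96815450977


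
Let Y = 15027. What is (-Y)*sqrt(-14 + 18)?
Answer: -30054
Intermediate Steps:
(-Y)*sqrt(-14 + 18) = (-1*15027)*sqrt(-14 + 18) = -15027*sqrt(4) = -15027*2 = -30054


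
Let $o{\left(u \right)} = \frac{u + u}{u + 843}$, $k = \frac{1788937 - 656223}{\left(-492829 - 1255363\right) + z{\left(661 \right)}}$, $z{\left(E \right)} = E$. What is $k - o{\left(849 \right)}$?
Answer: $- \frac{813976621}{492803742} \approx -1.6517$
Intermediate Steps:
$k = - \frac{1132714}{1747531}$ ($k = \frac{1788937 - 656223}{\left(-492829 - 1255363\right) + 661} = \frac{1132714}{\left(-492829 - 1255363\right) + 661} = \frac{1132714}{-1748192 + 661} = \frac{1132714}{-1747531} = 1132714 \left(- \frac{1}{1747531}\right) = - \frac{1132714}{1747531} \approx -0.64818$)
$o{\left(u \right)} = \frac{2 u}{843 + u}$
$k - o{\left(849 \right)} = - \frac{1132714}{1747531} - 2 \cdot 849 \frac{1}{843 + 849} = - \frac{1132714}{1747531} - 2 \cdot 849 \cdot \frac{1}{1692} = - \frac{1132714}{1747531} - \frac{283}{282} = - \frac{813976621}{492803742}$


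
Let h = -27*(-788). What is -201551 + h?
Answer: -180275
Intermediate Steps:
h = 21276
-201551 + h = -201551 + 21276 = -180275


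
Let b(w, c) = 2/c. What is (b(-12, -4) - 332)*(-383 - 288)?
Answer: 446215/2 ≈ 2.2311e+5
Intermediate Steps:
(b(-12, -4) - 332)*(-383 - 288) = (2/(-4) - 332)*(-383 - 288) = (2*(-1/4) - 332)*(-671) = (-1/2 - 332)*(-671) = -665/2*(-671) = 446215/2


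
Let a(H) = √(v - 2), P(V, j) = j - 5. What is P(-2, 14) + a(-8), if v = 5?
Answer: 9 + √3 ≈ 10.732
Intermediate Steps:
P(V, j) = -5 + j
a(H) = √3 (a(H) = √(5 - 2) = √3)
P(-2, 14) + a(-8) = (-5 + 14) + √3 = 9 + √3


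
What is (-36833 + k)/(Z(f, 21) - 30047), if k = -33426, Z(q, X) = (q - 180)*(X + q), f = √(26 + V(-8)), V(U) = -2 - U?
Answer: 263822545/126810337 - 14894908*√2/380431011 ≈ 2.0251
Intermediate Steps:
f = 4*√2 (f = √(26 + (-2 - 1*(-8))) = √(26 + (-2 + 8)) = √(26 + 6) = √32 = 4*√2 ≈ 5.6569)
Z(q, X) = (-180 + q)*(X + q)
(-36833 + k)/(Z(f, 21) - 30047) = (-36833 - 33426)/(((4*√2)² - 180*21 - 720*√2 + 21*(4*√2)) - 30047) = -70259/((32 - 3780 - 720*√2 + 84*√2) - 30047) = -70259/((-3748 - 636*√2) - 30047) = -70259/(-33795 - 636*√2)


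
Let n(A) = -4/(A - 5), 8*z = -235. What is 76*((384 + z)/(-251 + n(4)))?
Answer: -2837/26 ≈ -109.12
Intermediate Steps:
z = -235/8 (z = (⅛)*(-235) = -235/8 ≈ -29.375)
n(A) = -4/(-5 + A)
76*((384 + z)/(-251 + n(4))) = 76*((384 - 235/8)/(-251 - 4/(-5 + 4))) = 76*(2837/(8*(-251 - 4/(-1)))) = 76*(2837/(8*(-251 - 4*(-1)))) = 76*(2837/(8*(-251 + 4))) = 76*((2837/8)/(-247)) = 76*((2837/8)*(-1/247)) = 76*(-2837/1976) = -2837/26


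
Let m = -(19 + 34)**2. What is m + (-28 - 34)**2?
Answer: 1035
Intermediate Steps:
m = -2809 (m = -1*53**2 = -1*2809 = -2809)
m + (-28 - 34)**2 = -2809 + (-28 - 34)**2 = -2809 + (-62)**2 = -2809 + 3844 = 1035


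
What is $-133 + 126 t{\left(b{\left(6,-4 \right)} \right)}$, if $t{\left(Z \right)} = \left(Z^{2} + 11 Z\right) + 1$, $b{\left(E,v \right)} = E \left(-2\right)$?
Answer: $1505$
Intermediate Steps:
$b{\left(E,v \right)} = - 2 E$
$t{\left(Z \right)} = 1 + Z^{2} + 11 Z$
$-133 + 126 t{\left(b{\left(6,-4 \right)} \right)} = -133 + 126 \left(1 + \left(\left(-2\right) 6\right)^{2} + 11 \left(\left(-2\right) 6\right)\right) = -133 + 126 \left(1 + \left(-12\right)^{2} + 11 \left(-12\right)\right) = -133 + 126 \left(1 + 144 - 132\right) = -133 + 126 \cdot 13 = -133 + 1638 = 1505$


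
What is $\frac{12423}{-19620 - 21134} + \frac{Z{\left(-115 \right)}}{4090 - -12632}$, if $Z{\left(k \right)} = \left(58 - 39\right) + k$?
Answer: $- \frac{860365}{2770278} \approx -0.31057$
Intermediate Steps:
$Z{\left(k \right)} = 19 + k$
$\frac{12423}{-19620 - 21134} + \frac{Z{\left(-115 \right)}}{4090 - -12632} = \frac{12423}{-19620 - 21134} + \frac{19 - 115}{4090 - -12632} = \frac{12423}{-19620 - 21134} - \frac{96}{4090 + 12632} = \frac{12423}{-40754} - \frac{96}{16722} = 12423 \left(- \frac{1}{40754}\right) - \frac{16}{2787} = - \frac{303}{994} - \frac{16}{2787} = - \frac{860365}{2770278}$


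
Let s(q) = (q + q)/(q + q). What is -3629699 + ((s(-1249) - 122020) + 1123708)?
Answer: -2628010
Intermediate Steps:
s(q) = 1 (s(q) = (2*q)/((2*q)) = (2*q)*(1/(2*q)) = 1)
-3629699 + ((s(-1249) - 122020) + 1123708) = -3629699 + ((1 - 122020) + 1123708) = -3629699 + (-122019 + 1123708) = -3629699 + 1001689 = -2628010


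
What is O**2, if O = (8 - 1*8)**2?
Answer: 0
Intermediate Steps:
O = 0 (O = (8 - 8)**2 = 0**2 = 0)
O**2 = 0**2 = 0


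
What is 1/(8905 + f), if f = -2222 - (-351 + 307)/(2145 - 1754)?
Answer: 391/2613097 ≈ 0.00014963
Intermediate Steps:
f = -868758/391 (f = -2222 - (-44)/391 = -2222 - 1*(-44/391) = -2222 + 44/391 = -868758/391 ≈ -2221.9)
1/(8905 + f) = 1/(8905 - 868758/391) = 1/(2613097/391) = 391/2613097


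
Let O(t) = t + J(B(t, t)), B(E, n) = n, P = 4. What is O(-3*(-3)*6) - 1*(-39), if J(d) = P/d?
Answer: 2513/27 ≈ 93.074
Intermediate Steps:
J(d) = 4/d
O(t) = t + 4/t
O(-3*(-3)*6) - 1*(-39) = (-3*(-3)*6 + 4/((-3*(-3)*6))) - 1*(-39) = (9*6 + 4/((9*6))) + 39 = (54 + 4/54) + 39 = (54 + 4*(1/54)) + 39 = (54 + 2/27) + 39 = 1460/27 + 39 = 2513/27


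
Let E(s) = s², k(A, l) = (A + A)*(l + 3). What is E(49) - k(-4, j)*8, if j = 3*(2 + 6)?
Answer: 4129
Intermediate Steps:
j = 24 (j = 3*8 = 24)
k(A, l) = 2*A*(3 + l) (k(A, l) = (2*A)*(3 + l) = 2*A*(3 + l))
E(49) - k(-4, j)*8 = 49² - 2*(-4)*(3 + 24)*8 = 2401 - 2*(-4)*27*8 = 2401 - (-216)*8 = 2401 - 1*(-1728) = 2401 + 1728 = 4129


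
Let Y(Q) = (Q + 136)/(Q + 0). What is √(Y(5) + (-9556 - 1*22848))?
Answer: I*√809395/5 ≈ 179.93*I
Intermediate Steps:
Y(Q) = (136 + Q)/Q
√(Y(5) + (-9556 - 1*22848)) = √((136 + 5)/5 + (-9556 - 1*22848)) = √((⅕)*141 + (-9556 - 22848)) = √(141/5 - 32404) = √(-161879/5) = I*√809395/5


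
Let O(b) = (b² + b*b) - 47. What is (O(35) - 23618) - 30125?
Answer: -51340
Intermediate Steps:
O(b) = -47 + 2*b² (O(b) = (b² + b²) - 47 = 2*b² - 47 = -47 + 2*b²)
(O(35) - 23618) - 30125 = ((-47 + 2*35²) - 23618) - 30125 = ((-47 + 2*1225) - 23618) - 30125 = ((-47 + 2450) - 23618) - 30125 = (2403 - 23618) - 30125 = -21215 - 30125 = -51340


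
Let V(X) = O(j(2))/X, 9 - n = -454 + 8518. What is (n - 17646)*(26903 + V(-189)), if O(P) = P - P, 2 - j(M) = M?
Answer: -691434003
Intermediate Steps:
n = -8055 (n = 9 - (-454 + 8518) = 9 - 1*8064 = 9 - 8064 = -8055)
j(M) = 2 - M
O(P) = 0
V(X) = 0 (V(X) = 0/X = 0)
(n - 17646)*(26903 + V(-189)) = (-8055 - 17646)*(26903 + 0) = -25701*26903 = -691434003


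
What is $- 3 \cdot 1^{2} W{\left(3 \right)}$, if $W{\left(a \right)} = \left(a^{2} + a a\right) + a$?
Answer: $-63$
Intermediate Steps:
$W{\left(a \right)} = a + 2 a^{2}$ ($W{\left(a \right)} = \left(a^{2} + a^{2}\right) + a = 2 a^{2} + a = a + 2 a^{2}$)
$- 3 \cdot 1^{2} W{\left(3 \right)} = - 3 \cdot 1^{2} \cdot 3 \left(1 + 2 \cdot 3\right) = \left(-3\right) 1 \cdot 3 \left(1 + 6\right) = - 3 \cdot 3 \cdot 7 = \left(-3\right) 21 = -63$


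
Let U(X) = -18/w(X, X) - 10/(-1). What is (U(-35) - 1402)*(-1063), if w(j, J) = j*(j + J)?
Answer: 1812637167/1225 ≈ 1.4797e+6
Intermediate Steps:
w(j, J) = j*(J + j)
U(X) = 10 - 9/X² (U(X) = -18*1/(X*(X + X)) - 10/(-1) = -18*1/(2*X²) - 10*(-1) = -18*1/(2*X²) + 10 = -9/X² + 10 = 10 - 9/X²)
(U(-35) - 1402)*(-1063) = ((10 - 9/(-35)²) - 1402)*(-1063) = ((10 - 9*1/1225) - 1402)*(-1063) = ((10 - 9/1225) - 1402)*(-1063) = (12241/1225 - 1402)*(-1063) = -1705209/1225*(-1063) = 1812637167/1225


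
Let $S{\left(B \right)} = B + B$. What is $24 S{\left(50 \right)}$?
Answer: $2400$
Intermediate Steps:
$S{\left(B \right)} = 2 B$
$24 S{\left(50 \right)} = 24 \cdot 2 \cdot 50 = 24 \cdot 100 = 2400$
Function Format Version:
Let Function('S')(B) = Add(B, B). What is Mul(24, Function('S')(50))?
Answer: 2400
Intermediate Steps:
Function('S')(B) = Mul(2, B)
Mul(24, Function('S')(50)) = Mul(24, Mul(2, 50)) = Mul(24, 100) = 2400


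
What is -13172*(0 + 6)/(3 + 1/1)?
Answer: -19758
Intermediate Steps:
-13172*(0 + 6)/(3 + 1/1) = -79032/(3 + 1) = -79032/4 = -13172*3/2 = -19758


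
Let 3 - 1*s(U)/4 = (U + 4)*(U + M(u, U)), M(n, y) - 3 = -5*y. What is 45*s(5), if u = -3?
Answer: 28080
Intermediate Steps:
M(n, y) = 3 - 5*y
s(U) = 12 - 4*(3 - 4*U)*(4 + U) (s(U) = 12 - 4*(U + 4)*(U + (3 - 5*U)) = 12 - 4*(4 + U)*(3 - 4*U) = 12 - 4*(3 - 4*U)*(4 + U))
45*s(5) = 45*(-36 + 16*5**2 + 52*5) = 45*(-36 + 16*25 + 260) = 45*(-36 + 400 + 260) = 45*624 = 28080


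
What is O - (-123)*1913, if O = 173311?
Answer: 408610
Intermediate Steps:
O - (-123)*1913 = 173311 - (-123)*1913 = 173311 - 1*(-235299) = 173311 + 235299 = 408610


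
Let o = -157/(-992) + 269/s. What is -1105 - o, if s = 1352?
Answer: -185310929/167648 ≈ -1105.4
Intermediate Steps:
o = 59889/167648 (o = -157/(-992) + 269/1352 = -157*(-1/992) + 269*(1/1352) = 157/992 + 269/1352 = 59889/167648 ≈ 0.35723)
-1105 - o = -1105 - 1*59889/167648 = -1105 - 59889/167648 = -185310929/167648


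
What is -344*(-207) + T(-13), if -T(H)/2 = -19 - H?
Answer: 71220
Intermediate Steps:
T(H) = 38 + 2*H (T(H) = -2*(-19 - H) = 38 + 2*H)
-344*(-207) + T(-13) = -344*(-207) + (38 + 2*(-13)) = 71208 + (38 - 26) = 71208 + 12 = 71220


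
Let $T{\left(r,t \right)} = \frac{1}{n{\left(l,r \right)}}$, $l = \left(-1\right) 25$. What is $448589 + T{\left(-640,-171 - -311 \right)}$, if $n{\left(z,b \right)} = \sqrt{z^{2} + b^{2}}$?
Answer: $448589 + \frac{\sqrt{16409}}{82045} \approx 4.4859 \cdot 10^{5}$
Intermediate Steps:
$l = -25$
$n{\left(z,b \right)} = \sqrt{b^{2} + z^{2}}$
$T{\left(r,t \right)} = \frac{1}{\sqrt{625 + r^{2}}}$ ($T{\left(r,t \right)} = \frac{1}{\sqrt{r^{2} + \left(-25\right)^{2}}} = \frac{1}{\sqrt{r^{2} + 625}} = \frac{1}{\sqrt{625 + r^{2}}}$)
$448589 + T{\left(-640,-171 - -311 \right)} = 448589 + \frac{1}{\sqrt{625 + \left(-640\right)^{2}}} = 448589 + \frac{1}{\sqrt{625 + 409600}} = 448589 + \frac{1}{\sqrt{410225}} = 448589 + \frac{\sqrt{16409}}{82045}$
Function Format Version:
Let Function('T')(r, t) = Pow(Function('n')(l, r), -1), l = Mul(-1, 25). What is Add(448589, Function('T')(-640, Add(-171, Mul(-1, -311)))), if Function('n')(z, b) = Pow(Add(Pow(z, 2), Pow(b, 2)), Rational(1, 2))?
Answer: Add(448589, Mul(Rational(1, 82045), Pow(16409, Rational(1, 2)))) ≈ 4.4859e+5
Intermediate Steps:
l = -25
Function('n')(z, b) = Pow(Add(Pow(b, 2), Pow(z, 2)), Rational(1, 2))
Function('T')(r, t) = Pow(Add(625, Pow(r, 2)), Rational(-1, 2)) (Function('T')(r, t) = Pow(Pow(Add(Pow(r, 2), Pow(-25, 2)), Rational(1, 2)), -1) = Pow(Pow(Add(Pow(r, 2), 625), Rational(1, 2)), -1) = Pow(Pow(Add(625, Pow(r, 2)), Rational(1, 2)), -1) = Pow(Add(625, Pow(r, 2)), Rational(-1, 2)))
Add(448589, Function('T')(-640, Add(-171, Mul(-1, -311)))) = Add(448589, Pow(Add(625, Pow(-640, 2)), Rational(-1, 2))) = Add(448589, Pow(Add(625, 409600), Rational(-1, 2))) = Add(448589, Pow(410225, Rational(-1, 2))) = Add(448589, Mul(Rational(1, 82045), Pow(16409, Rational(1, 2))))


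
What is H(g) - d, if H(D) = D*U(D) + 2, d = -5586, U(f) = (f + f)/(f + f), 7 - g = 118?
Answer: 5477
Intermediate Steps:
g = -111 (g = 7 - 1*118 = 7 - 118 = -111)
U(f) = 1 (U(f) = (2*f)/((2*f)) = (2*f)*(1/(2*f)) = 1)
H(D) = 2 + D (H(D) = D*1 + 2 = D + 2 = 2 + D)
H(g) - d = (2 - 111) - 1*(-5586) = -109 + 5586 = 5477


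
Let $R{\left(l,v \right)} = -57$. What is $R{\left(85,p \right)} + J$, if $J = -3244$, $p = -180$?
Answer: $-3301$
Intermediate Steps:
$R{\left(85,p \right)} + J = -57 - 3244 = -3301$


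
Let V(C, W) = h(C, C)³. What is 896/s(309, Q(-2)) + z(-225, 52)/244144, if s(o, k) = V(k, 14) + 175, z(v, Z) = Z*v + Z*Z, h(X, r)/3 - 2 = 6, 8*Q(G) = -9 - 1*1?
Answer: 23204505/854442964 ≈ 0.027157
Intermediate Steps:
Q(G) = -5/4 (Q(G) = (-9 - 1*1)/8 = (-9 - 1)/8 = (⅛)*(-10) = -5/4)
h(X, r) = 24 (h(X, r) = 6 + 3*6 = 6 + 18 = 24)
V(C, W) = 13824 (V(C, W) = 24³ = 13824)
z(v, Z) = Z² + Z*v (z(v, Z) = Z*v + Z² = Z² + Z*v)
s(o, k) = 13999 (s(o, k) = 13824 + 175 = 13999)
896/s(309, Q(-2)) + z(-225, 52)/244144 = 896/13999 + (52*(52 - 225))/244144 = 896*(1/13999) + (52*(-173))*(1/244144) = 896/13999 - 8996*1/244144 = 896/13999 - 2249/61036 = 23204505/854442964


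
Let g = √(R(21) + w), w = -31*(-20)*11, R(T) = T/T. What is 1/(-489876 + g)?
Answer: -489876/239978488555 - √6821/239978488555 ≈ -2.0417e-6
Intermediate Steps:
R(T) = 1
w = 6820 (w = 620*11 = 6820)
g = √6821 (g = √(1 + 6820) = √6821 ≈ 82.589)
1/(-489876 + g) = 1/(-489876 + √6821)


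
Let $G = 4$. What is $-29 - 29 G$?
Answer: $-145$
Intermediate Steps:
$-29 - 29 G = -29 - 116 = -145$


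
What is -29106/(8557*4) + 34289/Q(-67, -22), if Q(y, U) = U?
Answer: -146785528/94127 ≈ -1559.4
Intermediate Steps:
-29106/(8557*4) + 34289/Q(-67, -22) = -29106/(8557*4) + 34289/(-22) = -29106/34228 + 34289*(-1/22) = -29106*1/34228 - 34289/22 = -14553/17114 - 34289/22 = -146785528/94127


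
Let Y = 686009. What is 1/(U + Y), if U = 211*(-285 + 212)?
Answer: 1/670606 ≈ 1.4912e-6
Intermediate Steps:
U = -15403 (U = 211*(-73) = -15403)
1/(U + Y) = 1/(-15403 + 686009) = 1/670606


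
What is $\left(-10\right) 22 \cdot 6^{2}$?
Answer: $-7920$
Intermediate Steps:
$\left(-10\right) 22 \cdot 6^{2} = \left(-220\right) 36 = -7920$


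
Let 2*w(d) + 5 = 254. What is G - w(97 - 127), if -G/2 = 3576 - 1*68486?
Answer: 259391/2 ≈ 1.2970e+5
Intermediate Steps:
G = 129820 (G = -2*(3576 - 1*68486) = -2*(3576 - 68486) = -2*(-64910) = 129820)
w(d) = 249/2 (w(d) = -5/2 + (1/2)*254 = -5/2 + 127 = 249/2)
G - w(97 - 127) = 129820 - 1*249/2 = 129820 - 249/2 = 259391/2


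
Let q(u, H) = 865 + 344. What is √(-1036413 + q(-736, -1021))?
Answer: 2*I*√258801 ≈ 1017.5*I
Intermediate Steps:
q(u, H) = 1209
√(-1036413 + q(-736, -1021)) = √(-1036413 + 1209) = √(-1035204) = 2*I*√258801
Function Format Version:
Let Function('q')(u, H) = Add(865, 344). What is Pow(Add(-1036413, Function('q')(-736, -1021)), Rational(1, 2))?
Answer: Mul(2, I, Pow(258801, Rational(1, 2))) ≈ Mul(1017.5, I)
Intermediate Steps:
Function('q')(u, H) = 1209
Pow(Add(-1036413, Function('q')(-736, -1021)), Rational(1, 2)) = Pow(Add(-1036413, 1209), Rational(1, 2)) = Pow(-1035204, Rational(1, 2)) = Mul(2, I, Pow(258801, Rational(1, 2)))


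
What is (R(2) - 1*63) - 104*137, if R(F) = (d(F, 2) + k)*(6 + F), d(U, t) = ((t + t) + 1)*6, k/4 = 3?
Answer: -13975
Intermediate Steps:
k = 12 (k = 4*3 = 12)
d(U, t) = 6 + 12*t (d(U, t) = (2*t + 1)*6 = (1 + 2*t)*6 = 6 + 12*t)
R(F) = 252 + 42*F (R(F) = ((6 + 12*2) + 12)*(6 + F) = ((6 + 24) + 12)*(6 + F) = (30 + 12)*(6 + F) = 42*(6 + F) = 252 + 42*F)
(R(2) - 1*63) - 104*137 = ((252 + 42*2) - 1*63) - 104*137 = ((252 + 84) - 63) - 14248 = (336 - 63) - 14248 = 273 - 14248 = -13975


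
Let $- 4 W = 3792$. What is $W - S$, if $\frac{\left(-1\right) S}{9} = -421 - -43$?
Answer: $-4350$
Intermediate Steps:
$S = 3402$ ($S = - 9 \left(-421 - -43\right) = - 9 \left(-421 + 43\right) = \left(-9\right) \left(-378\right) = 3402$)
$W = -948$ ($W = \left(- \frac{1}{4}\right) 3792 = -948$)
$W - S = -948 - 3402 = -4350$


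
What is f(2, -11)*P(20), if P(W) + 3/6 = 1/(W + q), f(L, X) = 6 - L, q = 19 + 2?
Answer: -78/41 ≈ -1.9024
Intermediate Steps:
q = 21
P(W) = -½ + 1/(21 + W) (P(W) = -½ + 1/(W + 21) = -½ + 1/(21 + W))
f(2, -11)*P(20) = (6 - 1*2)*((-19 - 1*20)/(2*(21 + 20))) = (6 - 2)*((½)*(-19 - 20)/41) = 4*((½)*(1/41)*(-39)) = 4*(-39/82) = -78/41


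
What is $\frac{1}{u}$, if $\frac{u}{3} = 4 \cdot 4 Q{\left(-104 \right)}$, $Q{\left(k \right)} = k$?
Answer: $- \frac{1}{4992} \approx -0.00020032$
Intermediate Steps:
$u = -4992$ ($u = 3 \cdot 4 \cdot 4 \left(-104\right) = 3 \cdot 16 \left(-104\right) = 3 \left(-1664\right) = -4992$)
$\frac{1}{u} = \frac{1}{-4992} = - \frac{1}{4992}$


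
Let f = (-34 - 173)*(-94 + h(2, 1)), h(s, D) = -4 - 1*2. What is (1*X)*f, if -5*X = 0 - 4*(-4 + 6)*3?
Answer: 99360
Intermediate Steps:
h(s, D) = -6 (h(s, D) = -4 - 2 = -6)
f = 20700 (f = (-34 - 173)*(-94 - 6) = -207*(-100) = 20700)
X = 24/5 (X = -(0 - 4*(-4 + 6)*3)/5 = -(0 - 4*2*3)/5 = -(0 - 8*3)/5 = -(0 - 24)/5 = -1/5*(-24) = 24/5 ≈ 4.8000)
(1*X)*f = (1*(24/5))*20700 = (24/5)*20700 = 99360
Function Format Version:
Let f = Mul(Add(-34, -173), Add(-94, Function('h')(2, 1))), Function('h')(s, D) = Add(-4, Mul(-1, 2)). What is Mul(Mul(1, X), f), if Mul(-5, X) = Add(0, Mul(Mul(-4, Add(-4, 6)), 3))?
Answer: 99360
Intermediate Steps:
Function('h')(s, D) = -6 (Function('h')(s, D) = Add(-4, -2) = -6)
f = 20700 (f = Mul(Add(-34, -173), Add(-94, -6)) = Mul(-207, -100) = 20700)
X = Rational(24, 5) (X = Mul(Rational(-1, 5), Add(0, Mul(Mul(-4, Add(-4, 6)), 3))) = Mul(Rational(-1, 5), Add(0, Mul(Mul(-4, 2), 3))) = Mul(Rational(-1, 5), Add(0, Mul(-8, 3))) = Mul(Rational(-1, 5), Add(0, -24)) = Mul(Rational(-1, 5), -24) = Rational(24, 5) ≈ 4.8000)
Mul(Mul(1, X), f) = Mul(Mul(1, Rational(24, 5)), 20700) = Mul(Rational(24, 5), 20700) = 99360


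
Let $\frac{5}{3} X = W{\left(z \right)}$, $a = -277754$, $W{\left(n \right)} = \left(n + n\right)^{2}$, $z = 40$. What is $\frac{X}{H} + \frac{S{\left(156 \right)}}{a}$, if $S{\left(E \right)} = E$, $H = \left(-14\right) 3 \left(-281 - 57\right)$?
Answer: $\frac{44348366}{164291491} \approx 0.26994$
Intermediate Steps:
$H = 14196$ ($H = \left(-42\right) \left(-338\right) = 14196$)
$W{\left(n \right)} = 4 n^{2}$ ($W{\left(n \right)} = \left(2 n\right)^{2} = 4 n^{2}$)
$X = 3840$ ($X = \frac{3 \cdot 4 \cdot 40^{2}}{5} = \frac{3 \cdot 4 \cdot 1600}{5} = \frac{3}{5} \cdot 6400 = 3840$)
$\frac{X}{H} + \frac{S{\left(156 \right)}}{a} = \frac{3840}{14196} + \frac{156}{-277754} = 3840 \cdot \frac{1}{14196} + 156 \left(- \frac{1}{277754}\right) = \frac{320}{1183} - \frac{78}{138877} = \frac{44348366}{164291491}$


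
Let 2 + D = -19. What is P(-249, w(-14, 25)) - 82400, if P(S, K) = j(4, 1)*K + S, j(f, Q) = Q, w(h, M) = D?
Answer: -82670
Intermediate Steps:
D = -21 (D = -2 - 19 = -21)
w(h, M) = -21
P(S, K) = K + S (P(S, K) = 1*K + S = K + S)
P(-249, w(-14, 25)) - 82400 = (-21 - 249) - 82400 = -270 - 82400 = -82670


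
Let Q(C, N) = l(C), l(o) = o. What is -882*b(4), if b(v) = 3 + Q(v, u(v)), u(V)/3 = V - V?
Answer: -6174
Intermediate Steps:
u(V) = 0 (u(V) = 3*(V - V) = 3*0 = 0)
Q(C, N) = C
b(v) = 3 + v
-882*b(4) = -882*(3 + 4) = -882*7 = -6174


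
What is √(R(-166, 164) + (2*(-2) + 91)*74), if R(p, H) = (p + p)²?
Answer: √116662 ≈ 341.56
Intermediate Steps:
R(p, H) = 4*p² (R(p, H) = (2*p)² = 4*p²)
√(R(-166, 164) + (2*(-2) + 91)*74) = √(4*(-166)² + (2*(-2) + 91)*74) = √(4*27556 + (-4 + 91)*74) = √(110224 + 87*74) = √(110224 + 6438) = √116662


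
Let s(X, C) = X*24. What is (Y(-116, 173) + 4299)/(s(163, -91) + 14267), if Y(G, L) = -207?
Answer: 4092/18179 ≈ 0.22509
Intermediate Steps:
s(X, C) = 24*X
(Y(-116, 173) + 4299)/(s(163, -91) + 14267) = (-207 + 4299)/(24*163 + 14267) = 4092/(3912 + 14267) = 4092/18179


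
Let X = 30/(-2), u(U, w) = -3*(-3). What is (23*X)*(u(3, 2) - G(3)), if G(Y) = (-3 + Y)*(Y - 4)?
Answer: -3105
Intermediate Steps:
G(Y) = (-4 + Y)*(-3 + Y) (G(Y) = (-3 + Y)*(-4 + Y) = (-4 + Y)*(-3 + Y))
u(U, w) = 9
X = -15 (X = 30*(-1/2) = -15)
(23*X)*(u(3, 2) - G(3)) = (23*(-15))*(9 - (12 + 3**2 - 7*3)) = -345*(9 - (12 + 9 - 21)) = -345*(9 - 1*0) = -345*(9 + 0) = -345*9 = -3105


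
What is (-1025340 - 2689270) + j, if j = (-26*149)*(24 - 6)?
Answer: -3784342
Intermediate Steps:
j = -69732 (j = -3874*18 = -69732)
(-1025340 - 2689270) + j = (-1025340 - 2689270) - 69732 = -3714610 - 69732 = -3784342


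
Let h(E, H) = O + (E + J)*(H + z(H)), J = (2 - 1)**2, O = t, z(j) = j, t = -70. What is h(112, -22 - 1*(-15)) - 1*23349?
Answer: -25001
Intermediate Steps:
O = -70
J = 1 (J = 1**2 = 1)
h(E, H) = -70 + 2*H*(1 + E) (h(E, H) = -70 + (E + 1)*(H + H) = -70 + (1 + E)*(2*H) = -70 + 2*H*(1 + E))
h(112, -22 - 1*(-15)) - 1*23349 = (-70 + 2*(-22 - 1*(-15)) + 2*112*(-22 - 1*(-15))) - 1*23349 = (-70 + 2*(-22 + 15) + 2*112*(-22 + 15)) - 23349 = (-70 + 2*(-7) + 2*112*(-7)) - 23349 = (-70 - 14 - 1568) - 23349 = -1652 - 23349 = -25001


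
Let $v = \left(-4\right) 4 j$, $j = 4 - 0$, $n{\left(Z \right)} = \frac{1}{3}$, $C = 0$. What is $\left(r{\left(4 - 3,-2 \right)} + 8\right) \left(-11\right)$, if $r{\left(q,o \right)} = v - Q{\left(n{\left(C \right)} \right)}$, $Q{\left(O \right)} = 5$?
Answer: $671$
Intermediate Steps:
$n{\left(Z \right)} = \frac{1}{3}$
$j = 4$ ($j = 4 + 0 = 4$)
$v = -64$ ($v = \left(-4\right) 4 \cdot 4 = \left(-16\right) 4 = -64$)
$r{\left(q,o \right)} = -69$ ($r{\left(q,o \right)} = -64 - 5 = -69$)
$\left(r{\left(4 - 3,-2 \right)} + 8\right) \left(-11\right) = \left(-69 + 8\right) \left(-11\right) = \left(-61\right) \left(-11\right) = 671$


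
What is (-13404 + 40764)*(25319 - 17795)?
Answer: 205856640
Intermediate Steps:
(-13404 + 40764)*(25319 - 17795) = 27360*7524 = 205856640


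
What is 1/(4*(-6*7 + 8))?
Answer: -1/136 ≈ -0.0073529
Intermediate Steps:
1/(4*(-6*7 + 8)) = 1/(4*(-42 + 8)) = 1/(4*(-34)) = 1/(-136) = -1/136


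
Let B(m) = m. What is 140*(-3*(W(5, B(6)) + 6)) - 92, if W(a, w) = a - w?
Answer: -2192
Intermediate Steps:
140*(-3*(W(5, B(6)) + 6)) - 92 = 140*(-3*((5 - 1*6) + 6)) - 92 = 140*(-3*((5 - 6) + 6)) - 92 = 140*(-3*(-1 + 6)) - 92 = 140*(-3*5) - 92 = 140*(-15) - 92 = -2100 - 92 = -2192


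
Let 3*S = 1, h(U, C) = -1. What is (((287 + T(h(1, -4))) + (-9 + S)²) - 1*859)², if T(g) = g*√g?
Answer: 19998703/81 + 8944*I/9 ≈ 2.469e+5 + 993.78*I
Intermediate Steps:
T(g) = g^(3/2)
S = ⅓ (S = (⅓)*1 = ⅓ ≈ 0.33333)
(((287 + T(h(1, -4))) + (-9 + S)²) - 1*859)² = (((287 + (-1)^(3/2)) + (-9 + ⅓)²) - 1*859)² = (((287 - I) + (-26/3)²) - 859)² = (((287 - I) + 676/9) - 859)² = ((3259/9 - I) - 859)² = (-4472/9 - I)²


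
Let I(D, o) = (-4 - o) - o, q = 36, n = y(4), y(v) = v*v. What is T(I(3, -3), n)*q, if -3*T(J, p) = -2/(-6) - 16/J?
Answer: 92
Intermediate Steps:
y(v) = v²
n = 16 (n = 4² = 16)
I(D, o) = -4 - 2*o
T(J, p) = -⅑ + 16/(3*J) (T(J, p) = -(-2/(-6) - 16/J)/3 = -(-2*(-⅙) - 16/J)/3 = -(⅓ - 16/J)/3 = -⅑ + 16/(3*J))
T(I(3, -3), n)*q = ((48 - (-4 - 2*(-3)))/(9*(-4 - 2*(-3))))*36 = ((48 - (-4 + 6))/(9*(-4 + 6)))*36 = ((⅑)*(48 - 1*2)/2)*36 = ((⅑)*(½)*(48 - 2))*36 = ((⅑)*(½)*46)*36 = (23/9)*36 = 92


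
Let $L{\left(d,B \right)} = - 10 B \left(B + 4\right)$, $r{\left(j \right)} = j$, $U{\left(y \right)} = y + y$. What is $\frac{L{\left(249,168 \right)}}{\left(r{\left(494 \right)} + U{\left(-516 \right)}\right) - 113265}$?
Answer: $\frac{288960}{113803} \approx 2.5391$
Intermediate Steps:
$U{\left(y \right)} = 2 y$
$L{\left(d,B \right)} = - 10 B \left(4 + B\right)$
$\frac{L{\left(249,168 \right)}}{\left(r{\left(494 \right)} + U{\left(-516 \right)}\right) - 113265} = \frac{\left(-10\right) 168 \left(4 + 168\right)}{\left(494 + 2 \left(-516\right)\right) - 113265} = \frac{\left(-10\right) 168 \cdot 172}{\left(494 - 1032\right) - 113265} = - \frac{288960}{-538 - 113265} = - \frac{288960}{-113803} = \left(-288960\right) \left(- \frac{1}{113803}\right) = \frac{288960}{113803}$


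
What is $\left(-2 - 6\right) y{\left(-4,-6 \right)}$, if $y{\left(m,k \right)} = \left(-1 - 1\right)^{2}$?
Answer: $-32$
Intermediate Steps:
$y{\left(m,k \right)} = 4$ ($y{\left(m,k \right)} = \left(-2\right)^{2} = 4$)
$\left(-2 - 6\right) y{\left(-4,-6 \right)} = \left(-2 - 6\right) 4 = \left(-8\right) 4 = -32$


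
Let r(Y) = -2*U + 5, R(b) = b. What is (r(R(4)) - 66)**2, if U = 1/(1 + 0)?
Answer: 3969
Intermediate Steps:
U = 1 (U = 1/1 = 1)
r(Y) = 3 (r(Y) = -2*1 + 5 = -2 + 5 = 3)
(r(R(4)) - 66)**2 = (3 - 66)**2 = (-63)**2 = 3969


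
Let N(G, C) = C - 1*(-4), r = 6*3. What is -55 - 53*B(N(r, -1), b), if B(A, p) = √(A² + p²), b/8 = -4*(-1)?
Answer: -55 - 53*√1033 ≈ -1758.4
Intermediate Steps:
r = 18
N(G, C) = 4 + C (N(G, C) = C + 4 = 4 + C)
b = 32 (b = 8*(-4*(-1)) = 8*4 = 32)
-55 - 53*B(N(r, -1), b) = -55 - 53*√((4 - 1)² + 32²) = -55 - 53*√(3² + 1024) = -55 - 53*√(9 + 1024) = -55 - 53*√1033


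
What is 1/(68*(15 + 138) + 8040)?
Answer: 1/18444 ≈ 5.4218e-5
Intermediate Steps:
1/(68*(15 + 138) + 8040) = 1/(68*153 + 8040) = 1/(10404 + 8040) = 1/18444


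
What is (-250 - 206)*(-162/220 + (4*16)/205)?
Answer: 436164/2255 ≈ 193.42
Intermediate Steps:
(-250 - 206)*(-162/220 + (4*16)/205) = -456*(-162*1/220 + 64*(1/205)) = -456*(-81/110 + 64/205) = -456*(-1913/4510) = 436164/2255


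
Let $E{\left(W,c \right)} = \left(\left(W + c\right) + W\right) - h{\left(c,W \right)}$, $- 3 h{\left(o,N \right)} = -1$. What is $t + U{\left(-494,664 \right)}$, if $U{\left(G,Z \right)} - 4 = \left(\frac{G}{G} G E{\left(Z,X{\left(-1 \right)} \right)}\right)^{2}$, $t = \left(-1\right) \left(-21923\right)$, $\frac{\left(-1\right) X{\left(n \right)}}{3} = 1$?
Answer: $\frac{3853981677679}{9} \approx 4.2822 \cdot 10^{11}$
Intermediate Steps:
$X{\left(n \right)} = -3$ ($X{\left(n \right)} = \left(-3\right) 1 = -3$)
$t = 21923$
$h{\left(o,N \right)} = \frac{1}{3}$ ($h{\left(o,N \right)} = \left(- \frac{1}{3}\right) \left(-1\right) = \frac{1}{3}$)
$E{\left(W,c \right)} = - \frac{1}{3} + c + 2 W$ ($E{\left(W,c \right)} = \left(\left(W + c\right) + W\right) - \frac{1}{3} = \left(c + 2 W\right) - \frac{1}{3} = - \frac{1}{3} + c + 2 W$)
$U{\left(G,Z \right)} = 4 + G^{2} \left(- \frac{10}{3} + 2 Z\right)^{2}$ ($U{\left(G,Z \right)} = 4 + \left(\frac{G}{G} G \left(- \frac{1}{3} - 3 + 2 Z\right)\right)^{2} = 4 + \left(1 G \left(- \frac{10}{3} + 2 Z\right)\right)^{2} = 4 + \left(G \left(- \frac{10}{3} + 2 Z\right)\right)^{2} = 4 + G^{2} \left(- \frac{10}{3} + 2 Z\right)^{2}$)
$t + U{\left(-494,664 \right)} = 21923 + \left(4 + \frac{4 \left(-494\right)^{2} \left(-5 + 3 \cdot 664\right)^{2}}{9}\right) = 21923 + \left(4 + \frac{4}{9} \cdot 244036 \left(-5 + 1992\right)^{2}\right) = 21923 + \left(4 + \frac{4}{9} \cdot 244036 \cdot 1987^{2}\right) = 21923 + \left(4 + \frac{4}{9} \cdot 244036 \cdot 3948169\right) = 21923 + \left(4 + \frac{3853981480336}{9}\right) = 21923 + \frac{3853981480372}{9} = \frac{3853981677679}{9}$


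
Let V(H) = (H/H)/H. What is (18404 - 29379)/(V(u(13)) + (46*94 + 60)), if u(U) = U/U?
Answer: -2195/877 ≈ -2.5028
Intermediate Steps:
u(U) = 1
V(H) = 1/H
(18404 - 29379)/(V(u(13)) + (46*94 + 60)) = (18404 - 29379)/(1/1 + (46*94 + 60)) = -10975/(1 + (4324 + 60)) = -10975/(1 + 4384) = -10975/4385 = -10975*1/4385 = -2195/877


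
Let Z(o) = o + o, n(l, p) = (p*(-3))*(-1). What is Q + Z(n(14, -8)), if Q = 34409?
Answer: 34361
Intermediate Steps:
n(l, p) = 3*p (n(l, p) = -3*p*(-1) = 3*p)
Z(o) = 2*o
Q + Z(n(14, -8)) = 34409 + 2*(3*(-8)) = 34409 + 2*(-24) = 34409 - 48 = 34361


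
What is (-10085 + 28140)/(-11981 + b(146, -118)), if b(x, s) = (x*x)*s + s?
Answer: -18055/2527387 ≈ -0.0071437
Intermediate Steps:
b(x, s) = s + s*x**2 (b(x, s) = x**2*s + s = s*x**2 + s = s + s*x**2)
(-10085 + 28140)/(-11981 + b(146, -118)) = (-10085 + 28140)/(-11981 - 118*(1 + 146**2)) = 18055/(-11981 - 118*(1 + 21316)) = 18055/(-11981 - 118*21317) = 18055/(-11981 - 2515406) = 18055/(-2527387) = 18055*(-1/2527387) = -18055/2527387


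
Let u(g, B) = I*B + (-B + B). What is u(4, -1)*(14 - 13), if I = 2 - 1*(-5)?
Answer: -7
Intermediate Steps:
I = 7 (I = 2 + 5 = 7)
u(g, B) = 7*B (u(g, B) = 7*B + (-B + B) = 7*B + 0 = 7*B)
u(4, -1)*(14 - 13) = (7*(-1))*(14 - 13) = -7*1 = -7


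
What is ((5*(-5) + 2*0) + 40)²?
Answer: 225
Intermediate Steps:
((5*(-5) + 2*0) + 40)² = ((-25 + 0) + 40)² = (-25 + 40)² = 15² = 225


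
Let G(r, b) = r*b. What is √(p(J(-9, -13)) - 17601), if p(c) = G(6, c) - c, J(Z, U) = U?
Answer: 11*I*√146 ≈ 132.91*I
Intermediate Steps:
G(r, b) = b*r
p(c) = 5*c (p(c) = c*6 - c = 6*c - c = 5*c)
√(p(J(-9, -13)) - 17601) = √(5*(-13) - 17601) = √(-65 - 17601) = √(-17666) = 11*I*√146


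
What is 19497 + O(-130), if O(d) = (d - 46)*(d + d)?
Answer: 65257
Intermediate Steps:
O(d) = 2*d*(-46 + d) (O(d) = (-46 + d)*(2*d) = 2*d*(-46 + d))
19497 + O(-130) = 19497 + 2*(-130)*(-46 - 130) = 19497 + 2*(-130)*(-176) = 19497 + 45760 = 65257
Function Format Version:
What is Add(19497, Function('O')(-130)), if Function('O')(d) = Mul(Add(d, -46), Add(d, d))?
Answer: 65257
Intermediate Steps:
Function('O')(d) = Mul(2, d, Add(-46, d)) (Function('O')(d) = Mul(Add(-46, d), Mul(2, d)) = Mul(2, d, Add(-46, d)))
Add(19497, Function('O')(-130)) = Add(19497, Mul(2, -130, Add(-46, -130))) = Add(19497, Mul(2, -130, -176)) = Add(19497, 45760) = 65257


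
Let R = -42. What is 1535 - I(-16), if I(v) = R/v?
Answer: 12259/8 ≈ 1532.4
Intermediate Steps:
I(v) = -42/v
1535 - I(-16) = 1535 - (-42)/(-16) = 1535 - (-42)*(-1)/16 = 1535 - 1*21/8 = 1535 - 21/8 = 12259/8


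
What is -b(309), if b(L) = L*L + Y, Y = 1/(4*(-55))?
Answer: -21005819/220 ≈ -95481.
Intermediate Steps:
Y = -1/220 (Y = 1/(-220) = -1/220 ≈ -0.0045455)
b(L) = -1/220 + L**2 (b(L) = L*L - 1/220 = L**2 - 1/220 = -1/220 + L**2)
-b(309) = -(-1/220 + 309**2) = -(-1/220 + 95481) = -1*21005819/220 = -21005819/220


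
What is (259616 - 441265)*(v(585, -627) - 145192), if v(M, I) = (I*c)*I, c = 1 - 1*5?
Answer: 312019940492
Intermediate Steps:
c = -4 (c = 1 - 5 = -4)
v(M, I) = -4*I**2 (v(M, I) = (I*(-4))*I = (-4*I)*I = -4*I**2)
(259616 - 441265)*(v(585, -627) - 145192) = (259616 - 441265)*(-4*(-627)**2 - 145192) = -181649*(-4*393129 - 145192) = -181649*(-1572516 - 145192) = -181649*(-1717708) = 312019940492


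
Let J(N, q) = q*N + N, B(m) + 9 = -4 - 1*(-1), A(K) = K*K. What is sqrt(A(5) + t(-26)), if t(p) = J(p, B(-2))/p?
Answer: sqrt(14) ≈ 3.7417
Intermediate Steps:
A(K) = K**2
B(m) = -12 (B(m) = -9 + (-4 - 1*(-1)) = -9 + (-4 + 1) = -9 - 3 = -12)
J(N, q) = N + N*q (J(N, q) = N*q + N = N + N*q)
t(p) = -11 (t(p) = (p*(1 - 12))/p = (p*(-11))/p = (-11*p)/p = -11)
sqrt(A(5) + t(-26)) = sqrt(5**2 - 11) = sqrt(25 - 11) = sqrt(14)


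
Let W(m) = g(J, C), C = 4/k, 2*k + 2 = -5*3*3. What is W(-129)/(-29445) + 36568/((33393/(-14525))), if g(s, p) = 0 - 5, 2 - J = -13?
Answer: -1042647831469/65550459 ≈ -15906.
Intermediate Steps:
J = 15 (J = 2 - 1*(-13) = 2 + 13 = 15)
k = -47/2 (k = -1 + (-5*3*3)/2 = -1 + (-15*3)/2 = -1 + (1/2)*(-45) = -1 - 45/2 = -47/2 ≈ -23.500)
C = -8/47 (C = 4/(-47/2) = 4*(-2/47) = -8/47 ≈ -0.17021)
g(s, p) = -5
W(m) = -5
W(-129)/(-29445) + 36568/((33393/(-14525))) = -5/(-29445) + 36568/((33393/(-14525))) = -5*(-1/29445) + 36568/((33393*(-1/14525))) = 1/5889 + 36568/(-33393/14525) = 1/5889 + 36568*(-14525/33393) = 1/5889 - 531150200/33393 = -1042647831469/65550459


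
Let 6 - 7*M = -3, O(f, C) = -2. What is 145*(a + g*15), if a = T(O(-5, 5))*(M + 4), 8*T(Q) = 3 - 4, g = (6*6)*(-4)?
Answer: -17544565/56 ≈ -3.1330e+5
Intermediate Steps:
g = -144 (g = 36*(-4) = -144)
T(Q) = -⅛ (T(Q) = (3 - 4)/8 = (⅛)*(-1) = -⅛)
M = 9/7 (M = 6/7 - ⅐*(-3) = 6/7 + 3/7 = 9/7 ≈ 1.2857)
a = -37/56 (a = -(9/7 + 4)/8 = -⅛*37/7 = -37/56 ≈ -0.66071)
145*(a + g*15) = 145*(-37/56 - 144*15) = 145*(-37/56 - 2160) = 145*(-120997/56) = -17544565/56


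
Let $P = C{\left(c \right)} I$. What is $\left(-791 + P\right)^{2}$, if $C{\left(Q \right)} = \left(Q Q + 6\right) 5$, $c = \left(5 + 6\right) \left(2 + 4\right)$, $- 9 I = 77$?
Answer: $\frac{316027238569}{9} \approx 3.5114 \cdot 10^{10}$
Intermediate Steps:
$I = - \frac{77}{9}$ ($I = \left(- \frac{1}{9}\right) 77 = - \frac{77}{9} \approx -8.5556$)
$c = 66$ ($c = 11 \cdot 6 = 66$)
$C{\left(Q \right)} = 30 + 5 Q^{2}$ ($C{\left(Q \right)} = \left(Q^{2} + 6\right) 5 = \left(6 + Q^{2}\right) 5 = 30 + 5 Q^{2}$)
$P = - \frac{559790}{3}$ ($P = \left(30 + 5 \cdot 66^{2}\right) \left(- \frac{77}{9}\right) = \left(30 + 5 \cdot 4356\right) \left(- \frac{77}{9}\right) = \left(30 + 21780\right) \left(- \frac{77}{9}\right) = 21810 \left(- \frac{77}{9}\right) = - \frac{559790}{3} \approx -1.866 \cdot 10^{5}$)
$\left(-791 + P\right)^{2} = \left(-791 - \frac{559790}{3}\right)^{2} = \left(- \frac{562163}{3}\right)^{2} = \frac{316027238569}{9}$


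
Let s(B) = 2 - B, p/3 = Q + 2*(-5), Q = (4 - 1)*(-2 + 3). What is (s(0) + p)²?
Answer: 361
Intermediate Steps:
Q = 3 (Q = 3*1 = 3)
p = -21 (p = 3*(3 + 2*(-5)) = 3*(3 - 10) = 3*(-7) = -21)
(s(0) + p)² = ((2 - 1*0) - 21)² = ((2 + 0) - 21)² = (2 - 21)² = (-19)² = 361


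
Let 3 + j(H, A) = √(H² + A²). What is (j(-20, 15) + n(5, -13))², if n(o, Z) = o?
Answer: 729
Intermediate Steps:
j(H, A) = -3 + √(A² + H²) (j(H, A) = -3 + √(H² + A²) = -3 + √(A² + H²))
(j(-20, 15) + n(5, -13))² = ((-3 + √(15² + (-20)²)) + 5)² = ((-3 + √(225 + 400)) + 5)² = ((-3 + √625) + 5)² = ((-3 + 25) + 5)² = (22 + 5)² = 27² = 729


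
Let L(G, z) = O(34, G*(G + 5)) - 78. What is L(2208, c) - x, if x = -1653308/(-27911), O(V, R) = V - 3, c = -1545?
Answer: -2965125/27911 ≈ -106.23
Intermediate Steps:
O(V, R) = -3 + V
L(G, z) = -47 (L(G, z) = (-3 + 34) - 78 = 31 - 78 = -47)
x = 1653308/27911 (x = -1653308*(-1/27911) = 1653308/27911 ≈ 59.235)
L(2208, c) - x = -47 - 1*1653308/27911 = -47 - 1653308/27911 = -2965125/27911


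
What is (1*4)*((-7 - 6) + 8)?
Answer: -20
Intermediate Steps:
(1*4)*((-7 - 6) + 8) = 4*(-13 + 8) = 4*(-5) = -20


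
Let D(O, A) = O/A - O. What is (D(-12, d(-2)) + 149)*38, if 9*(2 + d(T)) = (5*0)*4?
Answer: 6346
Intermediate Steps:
d(T) = -2 (d(T) = -2 + ((5*0)*4)/9 = -2 + (0*4)/9 = -2 + (⅑)*0 = -2 + 0 = -2)
D(O, A) = -O + O/A
(D(-12, d(-2)) + 149)*38 = ((-1*(-12) - 12/(-2)) + 149)*38 = ((12 - 12*(-½)) + 149)*38 = ((12 + 6) + 149)*38 = (18 + 149)*38 = 167*38 = 6346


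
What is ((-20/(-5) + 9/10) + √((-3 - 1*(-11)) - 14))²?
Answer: 1801/100 + 49*I*√6/5 ≈ 18.01 + 24.005*I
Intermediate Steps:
((-20/(-5) + 9/10) + √((-3 - 1*(-11)) - 14))² = ((-20*(-⅕) + 9*(⅒)) + √((-3 + 11) - 14))² = ((4 + 9/10) + √(8 - 14))² = (49/10 + √(-6))² = (49/10 + I*√6)²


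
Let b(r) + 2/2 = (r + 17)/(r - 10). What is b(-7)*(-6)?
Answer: 162/17 ≈ 9.5294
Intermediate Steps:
b(r) = -1 + (17 + r)/(-10 + r) (b(r) = -1 + (r + 17)/(r - 10) = -1 + (17 + r)/(-10 + r))
b(-7)*(-6) = (27/(-10 - 7))*(-6) = (27/(-17))*(-6) = (27*(-1/17))*(-6) = -27/17*(-6) = 162/17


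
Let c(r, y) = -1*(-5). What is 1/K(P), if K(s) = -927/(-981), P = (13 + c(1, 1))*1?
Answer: 109/103 ≈ 1.0583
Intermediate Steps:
c(r, y) = 5
P = 18 (P = (13 + 5)*1 = 18*1 = 18)
K(s) = 103/109 (K(s) = -927*(-1/981) = 103/109)
1/K(P) = 1/(103/109) = 109/103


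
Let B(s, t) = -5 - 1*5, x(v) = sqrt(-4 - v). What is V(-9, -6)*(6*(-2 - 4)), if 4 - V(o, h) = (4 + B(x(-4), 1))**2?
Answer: 1152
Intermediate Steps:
B(s, t) = -10 (B(s, t) = -5 - 5 = -10)
V(o, h) = -32 (V(o, h) = 4 - (4 - 10)**2 = 4 - 1*(-6)**2 = 4 - 1*36 = 4 - 36 = -32)
V(-9, -6)*(6*(-2 - 4)) = -192*(-2 - 4) = -192*(-6) = -32*(-36) = 1152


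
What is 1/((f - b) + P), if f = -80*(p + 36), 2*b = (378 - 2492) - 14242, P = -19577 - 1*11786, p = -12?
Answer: -1/25105 ≈ -3.9833e-5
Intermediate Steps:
P = -31363 (P = -19577 - 11786 = -31363)
b = -8178 (b = ((378 - 2492) - 14242)/2 = (-2114 - 14242)/2 = (½)*(-16356) = -8178)
f = -1920 (f = -80*(-12 + 36) = -80*24 = -1920)
1/((f - b) + P) = 1/((-1920 - 1*(-8178)) - 31363) = 1/((-1920 + 8178) - 31363) = 1/(6258 - 31363) = 1/(-25105) = -1/25105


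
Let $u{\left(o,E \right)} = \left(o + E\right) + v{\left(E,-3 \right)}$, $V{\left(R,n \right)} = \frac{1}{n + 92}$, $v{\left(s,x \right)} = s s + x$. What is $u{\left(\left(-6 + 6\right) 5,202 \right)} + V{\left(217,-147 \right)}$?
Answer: $\frac{2255164}{55} \approx 41003.0$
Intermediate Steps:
$v{\left(s,x \right)} = x + s^{2}$ ($v{\left(s,x \right)} = s^{2} + x = x + s^{2}$)
$V{\left(R,n \right)} = \frac{1}{92 + n}$
$u{\left(o,E \right)} = -3 + E + o + E^{2}$ ($u{\left(o,E \right)} = \left(o + E\right) + \left(-3 + E^{2}\right) = \left(E + o\right) + \left(-3 + E^{2}\right) = -3 + E + o + E^{2}$)
$u{\left(\left(-6 + 6\right) 5,202 \right)} + V{\left(217,-147 \right)} = \left(-3 + 202 + \left(-6 + 6\right) 5 + 202^{2}\right) + \frac{1}{92 - 147} = \left(-3 + 202 + 0 \cdot 5 + 40804\right) + \frac{1}{-55} = \left(-3 + 202 + 0 + 40804\right) - \frac{1}{55} = 41003 - \frac{1}{55} = \frac{2255164}{55}$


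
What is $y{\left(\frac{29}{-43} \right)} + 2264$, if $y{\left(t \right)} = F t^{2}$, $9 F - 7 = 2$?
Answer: $\frac{4186977}{1849} \approx 2264.5$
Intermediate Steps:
$F = 1$ ($F = \frac{7}{9} + \frac{1}{9} \cdot 2 = \frac{7}{9} + \frac{2}{9} = 1$)
$y{\left(t \right)} = t^{2}$ ($y{\left(t \right)} = 1 t^{2} = t^{2}$)
$y{\left(\frac{29}{-43} \right)} + 2264 = \left(\frac{29}{-43}\right)^{2} + 2264 = \left(29 \left(- \frac{1}{43}\right)\right)^{2} + 2264 = \left(- \frac{29}{43}\right)^{2} + 2264 = \frac{841}{1849} + 2264 = \frac{4186977}{1849}$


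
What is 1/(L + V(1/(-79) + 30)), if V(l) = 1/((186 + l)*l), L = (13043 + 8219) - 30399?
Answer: -40422247/369338064598 ≈ -0.00010945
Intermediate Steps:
L = -9137 (L = 21262 - 30399 = -9137)
V(l) = 1/(l*(186 + l))
1/(L + V(1/(-79) + 30)) = 1/(-9137 + 1/((1/(-79) + 30)*(186 + (1/(-79) + 30)))) = 1/(-9137 + 1/((-1/79 + 30)*(186 + (-1/79 + 30)))) = 1/(-9137 + 1/((2369/79)*(186 + 2369/79))) = 1/(-9137 + 79/(2369*(17063/79))) = 1/(-9137 + (79/2369)*(79/17063)) = 1/(-9137 + 6241/40422247) = 1/(-369338064598/40422247) = -40422247/369338064598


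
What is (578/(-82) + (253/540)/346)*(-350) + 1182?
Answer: 2794987553/766044 ≈ 3648.6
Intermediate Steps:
(578/(-82) + (253/540)/346)*(-350) + 1182 = (578*(-1/82) + (253*(1/540))*(1/346))*(-350) + 1182 = (-289/41 + (253/540)*(1/346))*(-350) + 1182 = (-289/41 + 253/186840)*(-350) + 1182 = -53986387/7660440*(-350) + 1182 = 1889523545/766044 + 1182 = 2794987553/766044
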